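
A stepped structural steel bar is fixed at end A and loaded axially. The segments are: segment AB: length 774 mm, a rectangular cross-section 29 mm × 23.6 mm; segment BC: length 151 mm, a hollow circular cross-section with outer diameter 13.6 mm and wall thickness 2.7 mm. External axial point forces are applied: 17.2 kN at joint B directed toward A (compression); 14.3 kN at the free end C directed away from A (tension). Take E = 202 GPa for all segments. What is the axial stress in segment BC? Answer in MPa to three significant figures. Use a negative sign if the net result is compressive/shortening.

Internal axial forces (sectioning from the free end, tension +): N_BC = 14.3 kN, N_AB = -2.9 kN.
A_BC = 92.46 mm².
σ_BC = N_BC/A_BC = 14300/92.46 = 154.7 MPa.

155 MPa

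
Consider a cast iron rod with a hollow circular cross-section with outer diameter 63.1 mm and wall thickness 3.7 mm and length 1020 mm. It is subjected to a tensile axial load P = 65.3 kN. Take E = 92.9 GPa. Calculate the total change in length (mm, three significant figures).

1.04 mm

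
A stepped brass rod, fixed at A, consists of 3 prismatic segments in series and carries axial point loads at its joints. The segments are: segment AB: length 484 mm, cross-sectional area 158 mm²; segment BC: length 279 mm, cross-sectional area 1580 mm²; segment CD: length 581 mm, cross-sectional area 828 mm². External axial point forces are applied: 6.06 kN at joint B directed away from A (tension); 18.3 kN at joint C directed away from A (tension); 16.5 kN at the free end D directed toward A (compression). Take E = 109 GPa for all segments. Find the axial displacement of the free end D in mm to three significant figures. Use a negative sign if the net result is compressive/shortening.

Internal axial forces (sectioning from the free end, tension +): N_CD = -16.5 kN, N_BC = 1.8 kN, N_AB = 7.86 kN.
δ_AB = 7860·484/(158·109000) = 0.2209 mm
δ_BC = 1800·279/(1580·109000) = 0.002916 mm
δ_CD = -16500·581/(828·109000) = -0.1062 mm
δ = Σδ_i = 0.1176 mm.

0.118 mm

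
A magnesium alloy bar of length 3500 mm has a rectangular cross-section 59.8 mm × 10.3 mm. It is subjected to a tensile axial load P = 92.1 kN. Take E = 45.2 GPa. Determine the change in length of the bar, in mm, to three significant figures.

11.6 mm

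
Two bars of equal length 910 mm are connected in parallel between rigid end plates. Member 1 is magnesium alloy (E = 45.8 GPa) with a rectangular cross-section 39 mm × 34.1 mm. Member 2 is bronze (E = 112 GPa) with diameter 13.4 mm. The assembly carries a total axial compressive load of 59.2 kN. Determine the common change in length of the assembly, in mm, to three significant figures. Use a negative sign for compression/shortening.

-0.702 mm

A_1 = 1330 mm².
A_2 = 141 mm².
Equal strain + equilibrium ⇒ each member carries load in proportion to AE: A₁E₁ = 60910000 N, A₂E₂ = 15790000 N, ΣAE = 76700000 N.
δ = PL/ΣAE = -59200·910/76700000 = -0.7023 mm.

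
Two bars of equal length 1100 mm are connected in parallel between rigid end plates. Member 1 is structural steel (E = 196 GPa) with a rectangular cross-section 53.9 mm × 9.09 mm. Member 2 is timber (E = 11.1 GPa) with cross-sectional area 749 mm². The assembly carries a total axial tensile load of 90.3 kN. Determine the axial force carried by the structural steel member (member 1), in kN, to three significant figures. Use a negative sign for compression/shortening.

A_1 = 490 mm².
Equal strain + equilibrium ⇒ each member carries load in proportion to AE: A₁E₁ = 96030000 N, A₂E₂ = 8314000 N, ΣAE = 104300000 N.
F₁ = P·A₁E₁/ΣAE = 90300·96030000/104300000 = 83110 N.

83.1 kN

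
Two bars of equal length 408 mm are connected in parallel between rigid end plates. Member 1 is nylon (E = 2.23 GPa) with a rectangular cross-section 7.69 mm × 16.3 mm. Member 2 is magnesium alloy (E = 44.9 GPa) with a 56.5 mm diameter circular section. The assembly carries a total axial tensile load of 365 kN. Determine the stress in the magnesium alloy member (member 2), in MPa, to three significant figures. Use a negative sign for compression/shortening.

145 MPa

A_1 = 125.3 mm².
A_2 = 2507 mm².
Equal strain + equilibrium ⇒ each member carries load in proportion to AE: A₁E₁ = 279500 N, A₂E₂ = 112600000 N, ΣAE = 112900000 N.
σ₂ = P·E₂/ΣAE = 365000·44900/112900000 = 145.2 MPa.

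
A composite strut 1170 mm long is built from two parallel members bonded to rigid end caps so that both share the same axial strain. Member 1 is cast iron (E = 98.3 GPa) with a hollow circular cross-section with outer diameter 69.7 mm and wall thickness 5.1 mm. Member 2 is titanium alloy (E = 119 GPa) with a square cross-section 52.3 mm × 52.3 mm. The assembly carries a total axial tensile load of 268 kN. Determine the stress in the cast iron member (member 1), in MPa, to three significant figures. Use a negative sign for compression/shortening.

61.7 MPa

A_1 = 1035 mm².
A_2 = 2735 mm².
Equal strain + equilibrium ⇒ each member carries load in proportion to AE: A₁E₁ = 101700000 N, A₂E₂ = 325500000 N, ΣAE = 427200000 N.
σ₁ = P·E₁/ΣAE = 268000·98300/427200000 = 61.66 MPa.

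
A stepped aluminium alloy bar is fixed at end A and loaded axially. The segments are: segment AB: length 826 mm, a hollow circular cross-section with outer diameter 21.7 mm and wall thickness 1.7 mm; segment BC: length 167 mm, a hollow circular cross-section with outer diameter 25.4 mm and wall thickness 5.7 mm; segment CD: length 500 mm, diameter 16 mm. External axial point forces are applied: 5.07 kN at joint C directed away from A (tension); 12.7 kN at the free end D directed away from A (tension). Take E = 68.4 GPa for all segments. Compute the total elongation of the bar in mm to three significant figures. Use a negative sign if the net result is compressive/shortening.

2.59 mm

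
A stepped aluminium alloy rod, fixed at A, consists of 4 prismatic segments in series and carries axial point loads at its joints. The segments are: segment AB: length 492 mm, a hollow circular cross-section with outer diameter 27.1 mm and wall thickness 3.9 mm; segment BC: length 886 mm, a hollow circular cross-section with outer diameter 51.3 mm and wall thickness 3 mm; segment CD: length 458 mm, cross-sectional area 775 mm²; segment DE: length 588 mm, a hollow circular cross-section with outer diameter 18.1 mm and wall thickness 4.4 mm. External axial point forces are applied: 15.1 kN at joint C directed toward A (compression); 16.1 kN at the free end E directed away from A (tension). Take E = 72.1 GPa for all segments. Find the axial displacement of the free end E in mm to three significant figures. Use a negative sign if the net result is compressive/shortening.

0.876 mm

Internal axial forces (sectioning from the free end, tension +): N_DE = 16.1 kN, N_CD = 16.1 kN, N_BC = 1 kN, N_AB = 1 kN.
A_AB = 284.3 mm².
A_BC = 455.2 mm².
A_DE = 189.4 mm².
δ_AB = 1000·492/(284.3·72100) = 0.02401 mm
δ_BC = 1000·886/(455.2·72100) = 0.02699 mm
δ_CD = 16100·458/(775·72100) = 0.132 mm
δ_DE = 16100·588/(189.4·72100) = 0.6933 mm
δ = Σδ_i = 0.8763 mm.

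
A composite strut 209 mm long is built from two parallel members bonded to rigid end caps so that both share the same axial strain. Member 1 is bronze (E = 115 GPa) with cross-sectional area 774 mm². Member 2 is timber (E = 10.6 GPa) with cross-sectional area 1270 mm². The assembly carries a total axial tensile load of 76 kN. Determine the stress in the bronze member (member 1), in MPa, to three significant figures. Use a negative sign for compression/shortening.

Equal strain + equilibrium ⇒ each member carries load in proportion to AE: A₁E₁ = 89010000 N, A₂E₂ = 13460000 N, ΣAE = 102500000 N.
σ₁ = P·E₁/ΣAE = 76000·115000/102500000 = 85.29 MPa.

85.3 MPa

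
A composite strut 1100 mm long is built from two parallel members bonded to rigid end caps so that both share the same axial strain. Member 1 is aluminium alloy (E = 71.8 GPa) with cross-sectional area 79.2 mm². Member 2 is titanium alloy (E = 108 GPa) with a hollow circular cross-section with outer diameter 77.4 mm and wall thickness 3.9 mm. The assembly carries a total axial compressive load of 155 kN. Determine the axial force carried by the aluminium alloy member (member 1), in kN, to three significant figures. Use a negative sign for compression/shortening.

-8.56 kN

A_2 = 900.5 mm².
Equal strain + equilibrium ⇒ each member carries load in proportion to AE: A₁E₁ = 5687000 N, A₂E₂ = 97260000 N, ΣAE = 102900000 N.
F₁ = P·A₁E₁/ΣAE = -155000·5687000/102900000 = -8562 N.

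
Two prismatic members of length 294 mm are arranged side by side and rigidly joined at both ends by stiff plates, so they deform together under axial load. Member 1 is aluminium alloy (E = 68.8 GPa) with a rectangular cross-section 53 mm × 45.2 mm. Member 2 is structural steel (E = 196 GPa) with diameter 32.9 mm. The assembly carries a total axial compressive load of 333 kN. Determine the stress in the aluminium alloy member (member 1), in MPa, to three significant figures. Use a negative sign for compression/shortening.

-69.1 MPa

A_1 = 2396 mm².
A_2 = 850.1 mm².
Equal strain + equilibrium ⇒ each member carries load in proportion to AE: A₁E₁ = 164800000 N, A₂E₂ = 166600000 N, ΣAE = 331400000 N.
σ₁ = P·E₁/ΣAE = -333000·68800/331400000 = -69.12 MPa.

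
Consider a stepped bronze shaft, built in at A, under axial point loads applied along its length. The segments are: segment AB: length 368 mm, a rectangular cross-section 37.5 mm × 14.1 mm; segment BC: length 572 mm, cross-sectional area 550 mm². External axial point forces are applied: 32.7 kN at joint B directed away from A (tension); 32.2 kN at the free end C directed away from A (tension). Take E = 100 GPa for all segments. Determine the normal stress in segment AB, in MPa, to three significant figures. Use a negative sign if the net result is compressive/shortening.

Internal axial forces (sectioning from the free end, tension +): N_BC = 32.2 kN, N_AB = 64.9 kN.
A_AB = 528.8 mm².
σ_AB = N_AB/A_AB = 64900/528.8 = 122.7 MPa.

123 MPa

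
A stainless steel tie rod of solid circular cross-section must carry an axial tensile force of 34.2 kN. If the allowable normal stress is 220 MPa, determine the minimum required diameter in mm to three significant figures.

Required area A ≥ P/σ_allow = 34200/220 = 155.5 mm².
For a solid circular section, d ≥ √(4A/π) = 14.07 mm.

14.1 mm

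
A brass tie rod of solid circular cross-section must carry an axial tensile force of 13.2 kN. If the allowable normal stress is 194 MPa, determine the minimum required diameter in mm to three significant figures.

9.31 mm

Required area A ≥ P/σ_allow = 13200/194 = 68.04 mm².
For a solid circular section, d ≥ √(4A/π) = 9.308 mm.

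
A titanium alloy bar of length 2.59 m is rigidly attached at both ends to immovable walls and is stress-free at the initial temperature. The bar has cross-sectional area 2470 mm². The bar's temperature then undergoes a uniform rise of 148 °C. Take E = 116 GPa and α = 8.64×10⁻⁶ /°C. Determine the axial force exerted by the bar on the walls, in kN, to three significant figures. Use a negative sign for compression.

-366 kN

Free thermal expansion αLΔT = 8.64e-6 · 2590 · 148 = 3.312 mm.
The walls impose strain ε = −(3.312)/2590 = -1.2787e-03; σ = Eε = 116000 · -1.2787e-03 = -148.3 MPa.
Wall reaction R = σ·A = -148.3·2470 = -366400 N = -366.4 kN.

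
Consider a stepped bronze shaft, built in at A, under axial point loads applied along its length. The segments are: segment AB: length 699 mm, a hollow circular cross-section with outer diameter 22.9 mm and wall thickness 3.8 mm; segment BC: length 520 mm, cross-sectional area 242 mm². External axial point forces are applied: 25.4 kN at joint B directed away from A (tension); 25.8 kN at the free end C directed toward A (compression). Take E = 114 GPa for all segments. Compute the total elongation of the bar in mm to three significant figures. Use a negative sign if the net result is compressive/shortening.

Internal axial forces (sectioning from the free end, tension +): N_BC = -25.8 kN, N_AB = -0.4 kN.
A_AB = 228 mm².
δ_AB = -400·699/(228·114000) = -0.01076 mm
δ_BC = -25800·520/(242·114000) = -0.4863 mm
δ = Σδ_i = -0.4971 mm.

-0.497 mm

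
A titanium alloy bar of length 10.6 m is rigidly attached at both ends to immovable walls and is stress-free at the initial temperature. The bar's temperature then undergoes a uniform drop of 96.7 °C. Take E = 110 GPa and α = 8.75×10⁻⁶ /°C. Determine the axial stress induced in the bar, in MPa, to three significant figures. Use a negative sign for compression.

Free thermal expansion αLΔT = 8.75e-6 · 10600 · -96.7 = -8.969 mm.
The walls impose strain ε = −(-8.969)/10600 = 8.4613e-04; σ = Eε = 110000 · 8.4613e-04 = 93.07 MPa.

93.1 MPa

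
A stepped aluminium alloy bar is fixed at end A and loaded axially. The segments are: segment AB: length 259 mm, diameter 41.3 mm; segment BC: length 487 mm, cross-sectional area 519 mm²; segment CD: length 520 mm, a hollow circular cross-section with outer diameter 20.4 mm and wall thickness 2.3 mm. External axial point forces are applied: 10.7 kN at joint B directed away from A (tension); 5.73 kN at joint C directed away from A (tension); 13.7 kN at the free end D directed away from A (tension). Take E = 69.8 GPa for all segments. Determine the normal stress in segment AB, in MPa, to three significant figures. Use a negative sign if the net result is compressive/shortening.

22.5 MPa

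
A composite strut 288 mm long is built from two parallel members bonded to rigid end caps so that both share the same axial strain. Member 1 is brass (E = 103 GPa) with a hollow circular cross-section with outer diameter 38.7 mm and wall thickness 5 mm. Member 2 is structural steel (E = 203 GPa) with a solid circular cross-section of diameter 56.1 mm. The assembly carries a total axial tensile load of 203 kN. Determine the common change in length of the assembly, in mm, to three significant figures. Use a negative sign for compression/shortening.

0.105 mm

A_1 = 529.4 mm².
A_2 = 2472 mm².
Equal strain + equilibrium ⇒ each member carries load in proportion to AE: A₁E₁ = 54520000 N, A₂E₂ = 501800000 N, ΣAE = 556300000 N.
δ = PL/ΣAE = 203000·288/556300000 = 0.1051 mm.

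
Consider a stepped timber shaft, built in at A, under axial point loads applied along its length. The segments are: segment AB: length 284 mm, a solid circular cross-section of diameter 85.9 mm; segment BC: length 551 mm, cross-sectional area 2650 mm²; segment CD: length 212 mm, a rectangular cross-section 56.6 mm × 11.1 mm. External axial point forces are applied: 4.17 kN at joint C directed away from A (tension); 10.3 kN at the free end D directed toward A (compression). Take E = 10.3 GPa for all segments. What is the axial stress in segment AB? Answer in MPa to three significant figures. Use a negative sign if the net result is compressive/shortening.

-1.06 MPa

Internal axial forces (sectioning from the free end, tension +): N_CD = -10.3 kN, N_BC = -6.13 kN, N_AB = -6.13 kN.
A_AB = 5795 mm².
σ_AB = N_AB/A_AB = -6130/5795 = -1.058 MPa.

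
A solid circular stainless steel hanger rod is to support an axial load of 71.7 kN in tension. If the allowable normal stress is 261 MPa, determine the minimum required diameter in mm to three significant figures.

Required area A ≥ P/σ_allow = 71700/261 = 274.7 mm².
For a solid circular section, d ≥ √(4A/π) = 18.7 mm.

18.7 mm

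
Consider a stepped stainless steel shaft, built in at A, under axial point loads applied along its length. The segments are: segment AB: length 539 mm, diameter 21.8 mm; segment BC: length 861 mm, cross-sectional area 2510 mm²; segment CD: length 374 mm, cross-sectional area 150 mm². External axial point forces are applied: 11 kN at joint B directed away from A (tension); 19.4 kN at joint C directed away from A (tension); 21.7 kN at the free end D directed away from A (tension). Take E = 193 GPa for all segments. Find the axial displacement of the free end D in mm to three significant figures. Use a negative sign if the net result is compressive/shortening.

0.743 mm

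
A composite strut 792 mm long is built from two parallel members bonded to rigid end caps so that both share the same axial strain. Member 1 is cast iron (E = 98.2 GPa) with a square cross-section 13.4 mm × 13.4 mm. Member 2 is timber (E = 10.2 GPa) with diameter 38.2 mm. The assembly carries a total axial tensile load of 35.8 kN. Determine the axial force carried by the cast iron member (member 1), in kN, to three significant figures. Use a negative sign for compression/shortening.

21.5 kN

A_1 = 179.6 mm².
A_2 = 1146 mm².
Equal strain + equilibrium ⇒ each member carries load in proportion to AE: A₁E₁ = 17630000 N, A₂E₂ = 11690000 N, ΣAE = 29320000 N.
F₁ = P·A₁E₁/ΣAE = 35800·17630000/29320000 = 21530 N.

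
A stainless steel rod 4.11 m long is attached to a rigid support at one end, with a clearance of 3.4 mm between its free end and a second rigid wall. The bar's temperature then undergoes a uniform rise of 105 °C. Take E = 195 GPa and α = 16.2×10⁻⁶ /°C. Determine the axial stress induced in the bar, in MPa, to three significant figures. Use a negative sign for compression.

Free thermal expansion αLΔT = 16.2e-6 · 4110 · 105 = 6.991 mm.
The walls engage after the gap closes; constrained expansion = 6.991 − 3.4 = 3.591 mm.
The walls impose strain ε = −(3.591)/4110 = -8.7375e-04; σ = Eε = 195000 · -8.7375e-04 = -170.4 MPa.

-170 MPa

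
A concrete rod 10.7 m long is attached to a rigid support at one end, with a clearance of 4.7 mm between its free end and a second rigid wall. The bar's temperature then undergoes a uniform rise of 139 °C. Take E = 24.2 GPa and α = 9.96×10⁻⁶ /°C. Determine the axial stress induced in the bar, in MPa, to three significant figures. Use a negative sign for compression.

-22.9 MPa

Free thermal expansion αLΔT = 9.96e-6 · 10700 · 139 = 14.81 mm.
The walls engage after the gap closes; constrained expansion = 14.81 − 4.7 = 10.11 mm.
The walls impose strain ε = −(10.11)/10700 = -9.4519e-04; σ = Eε = 24200 · -9.4519e-04 = -22.87 MPa.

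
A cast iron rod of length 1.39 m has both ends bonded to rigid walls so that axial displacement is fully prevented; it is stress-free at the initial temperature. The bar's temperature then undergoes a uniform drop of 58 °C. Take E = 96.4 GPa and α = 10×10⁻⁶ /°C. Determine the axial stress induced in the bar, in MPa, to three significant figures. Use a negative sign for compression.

Free thermal expansion αLΔT = 10e-6 · 1390 · -58 = -0.8062 mm.
The walls impose strain ε = −(-0.8062)/1390 = 5.8000e-04; σ = Eε = 96400 · 5.8000e-04 = 55.91 MPa.

55.9 MPa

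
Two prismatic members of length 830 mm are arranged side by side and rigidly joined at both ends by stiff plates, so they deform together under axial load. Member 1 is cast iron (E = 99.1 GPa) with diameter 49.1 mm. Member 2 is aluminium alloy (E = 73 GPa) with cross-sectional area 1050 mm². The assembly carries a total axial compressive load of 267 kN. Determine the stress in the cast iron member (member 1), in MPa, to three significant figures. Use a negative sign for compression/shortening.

-100 MPa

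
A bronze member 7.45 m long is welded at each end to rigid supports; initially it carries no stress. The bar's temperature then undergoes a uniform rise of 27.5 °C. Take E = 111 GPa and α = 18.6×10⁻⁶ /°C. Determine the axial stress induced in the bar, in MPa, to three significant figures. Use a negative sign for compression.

Free thermal expansion αLΔT = 18.6e-6 · 7450 · 27.5 = 3.811 mm.
The walls impose strain ε = −(3.811)/7450 = -5.1150e-04; σ = Eε = 111000 · -5.1150e-04 = -56.78 MPa.

-56.8 MPa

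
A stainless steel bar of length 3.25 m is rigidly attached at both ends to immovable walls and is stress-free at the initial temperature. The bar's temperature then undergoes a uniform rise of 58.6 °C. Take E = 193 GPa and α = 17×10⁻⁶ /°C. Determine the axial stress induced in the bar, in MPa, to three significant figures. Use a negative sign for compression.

Free thermal expansion αLΔT = 17e-6 · 3250 · 58.6 = 3.238 mm.
The walls impose strain ε = −(3.238)/3250 = -9.9620e-04; σ = Eε = 193000 · -9.9620e-04 = -192.3 MPa.

-192 MPa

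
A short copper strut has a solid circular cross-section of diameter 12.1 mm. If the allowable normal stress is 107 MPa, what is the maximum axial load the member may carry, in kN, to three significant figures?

A = 115 mm².
P_max = σ_allow · A = 107 · 115 = 12300 N = 12.3 kN.

12.3 kN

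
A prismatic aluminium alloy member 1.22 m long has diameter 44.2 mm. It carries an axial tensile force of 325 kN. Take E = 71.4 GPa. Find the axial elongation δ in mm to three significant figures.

3.62 mm

A = 1534 mm².
δ_mech = NL/(AE) = 325000·1220/(1534·71400) = 3.619 mm.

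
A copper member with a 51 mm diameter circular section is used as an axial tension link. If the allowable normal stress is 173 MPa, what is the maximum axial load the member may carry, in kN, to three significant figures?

A = 2043 mm².
P_max = σ_allow · A = 173 · 2043 = 353400 N = 353.4 kN.

353 kN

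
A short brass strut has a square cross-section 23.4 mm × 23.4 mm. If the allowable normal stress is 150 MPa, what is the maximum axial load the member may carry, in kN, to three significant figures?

82.1 kN

A = 547.6 mm².
P_max = σ_allow · A = 150 · 547.6 = 82130 N = 82.13 kN.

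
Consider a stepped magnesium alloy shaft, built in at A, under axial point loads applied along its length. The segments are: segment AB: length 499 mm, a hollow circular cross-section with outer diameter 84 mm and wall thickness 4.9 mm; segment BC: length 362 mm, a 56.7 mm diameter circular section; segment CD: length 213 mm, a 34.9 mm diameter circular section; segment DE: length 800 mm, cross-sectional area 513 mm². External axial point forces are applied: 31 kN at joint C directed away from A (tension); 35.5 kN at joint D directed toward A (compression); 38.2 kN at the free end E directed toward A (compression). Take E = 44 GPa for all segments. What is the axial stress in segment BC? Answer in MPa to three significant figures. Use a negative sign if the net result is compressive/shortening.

-16.9 MPa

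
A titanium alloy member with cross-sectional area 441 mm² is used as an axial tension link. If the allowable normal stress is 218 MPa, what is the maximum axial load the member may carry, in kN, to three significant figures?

P_max = σ_allow · A = 218 · 441 = 96140 N = 96.14 kN.

96.1 kN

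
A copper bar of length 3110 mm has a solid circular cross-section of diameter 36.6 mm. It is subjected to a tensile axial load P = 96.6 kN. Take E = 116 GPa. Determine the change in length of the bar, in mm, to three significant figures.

2.46 mm

A = 1052 mm².
δ_mech = NL/(AE) = 96600·3110/(1052·116000) = 2.462 mm.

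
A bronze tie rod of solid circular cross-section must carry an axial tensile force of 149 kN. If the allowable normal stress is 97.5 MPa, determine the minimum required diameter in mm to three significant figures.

44.1 mm

Required area A ≥ P/σ_allow = 149000/97.5 = 1528 mm².
For a solid circular section, d ≥ √(4A/π) = 44.11 mm.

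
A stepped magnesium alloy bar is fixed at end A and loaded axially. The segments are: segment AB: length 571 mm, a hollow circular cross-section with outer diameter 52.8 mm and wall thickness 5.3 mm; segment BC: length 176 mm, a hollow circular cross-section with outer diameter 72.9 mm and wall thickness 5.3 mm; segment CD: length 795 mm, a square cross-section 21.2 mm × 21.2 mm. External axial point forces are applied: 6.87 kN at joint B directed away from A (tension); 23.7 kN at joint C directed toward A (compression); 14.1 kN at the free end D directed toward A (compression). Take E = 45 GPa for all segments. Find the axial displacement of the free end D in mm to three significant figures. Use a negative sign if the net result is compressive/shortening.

-1.18 mm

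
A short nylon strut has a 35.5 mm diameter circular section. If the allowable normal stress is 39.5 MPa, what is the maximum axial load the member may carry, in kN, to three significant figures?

39.1 kN

A = 989.8 mm².
P_max = σ_allow · A = 39.5 · 989.8 = 39100 N = 39.1 kN.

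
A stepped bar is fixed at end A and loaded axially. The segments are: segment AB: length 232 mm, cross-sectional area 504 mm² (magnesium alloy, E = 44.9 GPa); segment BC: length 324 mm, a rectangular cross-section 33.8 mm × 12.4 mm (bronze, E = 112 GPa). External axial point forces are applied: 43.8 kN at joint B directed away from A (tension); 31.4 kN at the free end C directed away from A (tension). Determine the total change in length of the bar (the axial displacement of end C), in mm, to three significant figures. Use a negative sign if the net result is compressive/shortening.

Internal axial forces (sectioning from the free end, tension +): N_BC = 31.4 kN, N_AB = 75.2 kN.
A_BC = 419.1 mm².
δ_AB = 75200·232/(504·44900) = 0.771 mm
δ_BC = 31400·324/(419.1·112000) = 0.2167 mm
δ = Σδ_i = 0.9877 mm.

0.988 mm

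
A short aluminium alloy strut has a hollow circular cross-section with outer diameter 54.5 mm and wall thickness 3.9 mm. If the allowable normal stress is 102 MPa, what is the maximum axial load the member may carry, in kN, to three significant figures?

A = 620 mm².
P_max = σ_allow · A = 102 · 620 = 63240 N = 63.24 kN.

63.2 kN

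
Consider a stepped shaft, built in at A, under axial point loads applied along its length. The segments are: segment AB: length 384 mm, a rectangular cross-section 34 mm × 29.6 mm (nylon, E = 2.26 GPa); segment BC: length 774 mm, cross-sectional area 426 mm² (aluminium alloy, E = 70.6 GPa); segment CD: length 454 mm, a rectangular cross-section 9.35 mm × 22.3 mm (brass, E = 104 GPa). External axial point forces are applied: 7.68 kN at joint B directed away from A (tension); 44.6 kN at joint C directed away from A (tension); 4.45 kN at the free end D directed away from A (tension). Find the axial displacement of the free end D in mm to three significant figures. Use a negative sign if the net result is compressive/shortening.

Internal axial forces (sectioning from the free end, tension +): N_CD = 4.45 kN, N_BC = 49.05 kN, N_AB = 56.73 kN.
A_AB = 1006 mm².
A_CD = 208.5 mm².
δ_AB = 56730·384/(1006·2260) = 9.578 mm
δ_BC = 49050·774/(426·70600) = 1.262 mm
δ_CD = 4450·454/(208.5·104000) = 0.09317 mm
δ = Σδ_i = 10.93 mm.

10.9 mm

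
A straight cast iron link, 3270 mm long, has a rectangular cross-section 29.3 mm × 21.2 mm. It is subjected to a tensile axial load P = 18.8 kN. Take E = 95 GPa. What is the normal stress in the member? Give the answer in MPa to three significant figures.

30.3 MPa

A = 621.2 mm².
σ = N/A = 18800/621.2 = 30.27 MPa.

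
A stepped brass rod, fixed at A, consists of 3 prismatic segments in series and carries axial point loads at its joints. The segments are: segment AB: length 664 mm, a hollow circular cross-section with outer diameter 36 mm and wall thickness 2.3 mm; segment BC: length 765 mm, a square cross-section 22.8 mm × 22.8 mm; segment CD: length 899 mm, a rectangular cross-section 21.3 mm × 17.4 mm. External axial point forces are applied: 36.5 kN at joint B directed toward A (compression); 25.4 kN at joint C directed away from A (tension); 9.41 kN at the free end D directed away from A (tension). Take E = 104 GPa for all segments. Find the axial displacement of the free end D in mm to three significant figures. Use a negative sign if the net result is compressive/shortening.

0.668 mm

Internal axial forces (sectioning from the free end, tension +): N_CD = 9.41 kN, N_BC = 34.81 kN, N_AB = -1.69 kN.
A_AB = 243.5 mm².
A_BC = 519.8 mm².
A_CD = 370.6 mm².
δ_AB = -1690·664/(243.5·104000) = -0.04431 mm
δ_BC = 34810·765/(519.8·104000) = 0.4926 mm
δ_CD = 9410·899/(370.6·104000) = 0.2195 mm
δ = Σδ_i = 0.6677 mm.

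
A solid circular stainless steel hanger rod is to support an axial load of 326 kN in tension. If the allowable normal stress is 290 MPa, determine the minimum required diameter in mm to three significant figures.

Required area A ≥ P/σ_allow = 326000/290 = 1124 mm².
For a solid circular section, d ≥ √(4A/π) = 37.83 mm.

37.8 mm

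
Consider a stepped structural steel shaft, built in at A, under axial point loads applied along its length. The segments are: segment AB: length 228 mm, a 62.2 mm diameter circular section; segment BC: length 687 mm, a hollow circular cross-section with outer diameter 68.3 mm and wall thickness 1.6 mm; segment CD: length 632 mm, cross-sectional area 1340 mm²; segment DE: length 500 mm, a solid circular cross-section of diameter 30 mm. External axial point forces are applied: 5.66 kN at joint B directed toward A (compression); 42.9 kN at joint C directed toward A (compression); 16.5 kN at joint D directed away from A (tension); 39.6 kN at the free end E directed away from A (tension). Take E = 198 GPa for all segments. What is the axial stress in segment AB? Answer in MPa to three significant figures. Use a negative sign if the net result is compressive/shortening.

2.48 MPa

Internal axial forces (sectioning from the free end, tension +): N_DE = 39.6 kN, N_CD = 56.1 kN, N_BC = 13.2 kN, N_AB = 7.54 kN.
A_AB = 3039 mm².
σ_AB = N_AB/A_AB = 7540/3039 = 2.481 MPa.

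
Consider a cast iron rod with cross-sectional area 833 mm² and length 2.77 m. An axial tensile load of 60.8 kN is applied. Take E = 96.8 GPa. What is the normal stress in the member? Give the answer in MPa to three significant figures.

73.0 MPa

σ = N/A = 60800/833 = 72.99 MPa.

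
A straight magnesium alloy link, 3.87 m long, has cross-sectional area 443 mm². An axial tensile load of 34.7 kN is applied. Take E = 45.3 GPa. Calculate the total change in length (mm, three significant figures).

δ_mech = NL/(AE) = 34700·3870/(443·45300) = 6.692 mm.

6.69 mm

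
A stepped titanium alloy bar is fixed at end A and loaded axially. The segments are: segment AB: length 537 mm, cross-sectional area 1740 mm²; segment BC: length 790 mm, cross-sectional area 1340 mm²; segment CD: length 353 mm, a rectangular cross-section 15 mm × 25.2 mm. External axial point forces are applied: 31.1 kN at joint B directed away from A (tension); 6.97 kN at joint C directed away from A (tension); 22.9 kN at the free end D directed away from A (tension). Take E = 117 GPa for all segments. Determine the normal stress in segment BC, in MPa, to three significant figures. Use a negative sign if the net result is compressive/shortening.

22.3 MPa

Internal axial forces (sectioning from the free end, tension +): N_CD = 22.9 kN, N_BC = 29.87 kN, N_AB = 60.97 kN.
σ_BC = N_BC/A_BC = 29870/1340 = 22.29 MPa.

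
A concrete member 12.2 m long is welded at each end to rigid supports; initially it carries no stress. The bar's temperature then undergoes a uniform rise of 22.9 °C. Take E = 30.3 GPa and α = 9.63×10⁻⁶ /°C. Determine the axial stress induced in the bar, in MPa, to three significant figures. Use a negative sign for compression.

Free thermal expansion αLΔT = 9.63e-6 · 12200 · 22.9 = 2.69 mm.
The walls impose strain ε = −(2.69)/12200 = -2.2053e-04; σ = Eε = 30300 · -2.2053e-04 = -6.682 MPa.

-6.68 MPa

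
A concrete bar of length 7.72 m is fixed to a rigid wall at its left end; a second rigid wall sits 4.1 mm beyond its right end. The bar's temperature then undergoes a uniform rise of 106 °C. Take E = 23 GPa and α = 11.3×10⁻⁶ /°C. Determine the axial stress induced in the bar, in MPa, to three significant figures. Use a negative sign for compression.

-15.3 MPa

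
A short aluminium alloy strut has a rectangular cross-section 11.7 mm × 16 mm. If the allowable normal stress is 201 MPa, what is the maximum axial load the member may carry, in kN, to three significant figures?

37.6 kN

A = 187.2 mm².
P_max = σ_allow · A = 201 · 187.2 = 37630 N = 37.63 kN.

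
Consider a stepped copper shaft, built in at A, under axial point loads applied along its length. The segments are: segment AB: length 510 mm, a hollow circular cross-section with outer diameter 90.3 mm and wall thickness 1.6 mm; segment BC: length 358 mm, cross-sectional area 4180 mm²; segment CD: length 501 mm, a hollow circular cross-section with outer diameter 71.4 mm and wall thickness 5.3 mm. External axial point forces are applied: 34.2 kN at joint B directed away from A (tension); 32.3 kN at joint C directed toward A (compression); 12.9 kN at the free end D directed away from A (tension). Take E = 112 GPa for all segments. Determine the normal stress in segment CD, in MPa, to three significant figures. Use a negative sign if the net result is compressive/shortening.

11.7 MPa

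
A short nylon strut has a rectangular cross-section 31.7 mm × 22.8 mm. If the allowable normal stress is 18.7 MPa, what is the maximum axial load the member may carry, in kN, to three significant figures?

A = 722.8 mm².
P_max = σ_allow · A = 18.7 · 722.8 = 13520 N = 13.52 kN.

13.5 kN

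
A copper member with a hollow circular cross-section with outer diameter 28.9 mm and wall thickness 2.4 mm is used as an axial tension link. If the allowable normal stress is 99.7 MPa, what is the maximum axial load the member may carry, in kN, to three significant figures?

19.9 kN

A = 199.8 mm².
P_max = σ_allow · A = 99.7 · 199.8 = 19920 N = 19.92 kN.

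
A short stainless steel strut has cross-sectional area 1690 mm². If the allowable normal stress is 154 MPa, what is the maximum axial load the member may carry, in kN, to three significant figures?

260 kN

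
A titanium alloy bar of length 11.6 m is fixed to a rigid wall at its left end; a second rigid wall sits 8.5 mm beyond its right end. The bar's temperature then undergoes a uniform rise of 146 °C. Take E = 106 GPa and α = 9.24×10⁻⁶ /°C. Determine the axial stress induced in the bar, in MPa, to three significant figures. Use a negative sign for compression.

Free thermal expansion αLΔT = 9.24e-6 · 11600 · 146 = 15.65 mm.
The walls engage after the gap closes; constrained expansion = 15.65 − 8.5 = 7.149 mm.
The walls impose strain ε = −(7.149)/11600 = -6.1628e-04; σ = Eε = 106000 · -6.1628e-04 = -65.33 MPa.

-65.3 MPa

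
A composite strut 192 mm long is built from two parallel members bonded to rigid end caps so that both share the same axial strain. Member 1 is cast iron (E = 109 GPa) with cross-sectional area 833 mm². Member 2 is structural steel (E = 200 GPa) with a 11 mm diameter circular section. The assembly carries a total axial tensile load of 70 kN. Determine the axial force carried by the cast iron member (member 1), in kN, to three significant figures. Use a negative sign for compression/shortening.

57.9 kN

A_2 = 95.03 mm².
Equal strain + equilibrium ⇒ each member carries load in proportion to AE: A₁E₁ = 90800000 N, A₂E₂ = 19010000 N, ΣAE = 109800000 N.
F₁ = P·A₁E₁/ΣAE = 70000·90800000/109800000 = 57880 N.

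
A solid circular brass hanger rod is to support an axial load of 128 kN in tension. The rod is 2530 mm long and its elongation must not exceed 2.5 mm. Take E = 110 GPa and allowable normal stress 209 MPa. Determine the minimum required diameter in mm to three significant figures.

38.7 mm

Required area A ≥ P/σ_allow = 128000/209 = 612.4 mm².
For a solid circular section, d ≥ √(4A/π) = 27.92 mm.
Elongation limit: A ≥ PL/(Eδ_allow) = 128000·2530/(110000·2.5) = 1178 mm² ⇒ d ≥ 38.72 mm.
The elongation limit governs.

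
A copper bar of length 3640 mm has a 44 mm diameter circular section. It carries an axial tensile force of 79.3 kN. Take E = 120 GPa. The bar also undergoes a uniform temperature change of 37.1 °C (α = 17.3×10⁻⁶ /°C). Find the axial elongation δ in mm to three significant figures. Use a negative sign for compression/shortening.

A = 1521 mm².
δ_mech = NL/(AE) = 79300·3640/(1521·120000) = 1.582 mm.
δ_thermal = αLΔT = 17.3e-6·3640·37.1 = 2.336 mm.
δ = δ_mech + δ_thermal = 3.918 mm.

3.92 mm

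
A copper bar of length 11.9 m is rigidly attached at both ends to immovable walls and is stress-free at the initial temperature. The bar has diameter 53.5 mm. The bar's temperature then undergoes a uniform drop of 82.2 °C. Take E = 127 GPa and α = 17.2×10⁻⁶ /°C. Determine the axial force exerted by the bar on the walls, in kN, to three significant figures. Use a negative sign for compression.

Free thermal expansion αLΔT = 17.2e-6 · 11900 · -82.2 = -16.82 mm.
The walls impose strain ε = −(-16.82)/11900 = 1.4138e-03; σ = Eε = 127000 · 1.4138e-03 = 179.6 MPa.
Wall reaction R = σ·A = 179.6·2248 = 403600 N = 403.6 kN.

404 kN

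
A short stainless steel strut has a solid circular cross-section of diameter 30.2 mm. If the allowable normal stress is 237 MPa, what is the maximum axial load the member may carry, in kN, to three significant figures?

170 kN

A = 716.3 mm².
P_max = σ_allow · A = 237 · 716.3 = 169800 N = 169.8 kN.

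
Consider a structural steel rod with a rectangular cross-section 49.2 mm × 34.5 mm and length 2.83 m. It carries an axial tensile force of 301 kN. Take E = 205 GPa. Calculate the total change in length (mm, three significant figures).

2.45 mm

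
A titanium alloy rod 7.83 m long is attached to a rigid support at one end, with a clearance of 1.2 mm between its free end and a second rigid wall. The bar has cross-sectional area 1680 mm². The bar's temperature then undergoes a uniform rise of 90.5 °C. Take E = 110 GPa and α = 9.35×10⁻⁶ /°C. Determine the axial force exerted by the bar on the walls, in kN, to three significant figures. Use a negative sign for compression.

-128 kN

Free thermal expansion αLΔT = 9.35e-6 · 7830 · 90.5 = 6.626 mm.
The walls engage after the gap closes; constrained expansion = 6.626 − 1.2 = 5.426 mm.
The walls impose strain ε = −(5.426)/7830 = -6.9292e-04; σ = Eε = 110000 · -6.9292e-04 = -76.22 MPa.
Wall reaction R = σ·A = -76.22·1680 = -128100 N = -128.1 kN.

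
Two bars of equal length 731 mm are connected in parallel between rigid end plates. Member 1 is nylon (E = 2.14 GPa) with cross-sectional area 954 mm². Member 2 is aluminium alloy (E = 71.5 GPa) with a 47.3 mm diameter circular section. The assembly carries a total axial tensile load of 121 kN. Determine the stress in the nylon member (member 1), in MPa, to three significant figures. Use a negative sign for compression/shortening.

2.03 MPa

A_2 = 1757 mm².
Equal strain + equilibrium ⇒ each member carries load in proportion to AE: A₁E₁ = 2042000 N, A₂E₂ = 125600000 N, ΣAE = 127700000 N.
σ₁ = P·E₁/ΣAE = 121000·2140/127700000 = 2.028 MPa.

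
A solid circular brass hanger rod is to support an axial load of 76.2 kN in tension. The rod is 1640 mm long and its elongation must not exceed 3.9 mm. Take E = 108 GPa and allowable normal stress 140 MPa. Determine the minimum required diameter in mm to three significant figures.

26.3 mm

Required area A ≥ P/σ_allow = 76200/140 = 544.3 mm².
For a solid circular section, d ≥ √(4A/π) = 26.33 mm.
Elongation limit: A ≥ PL/(Eδ_allow) = 76200·1640/(108000·3.9) = 296.7 mm² ⇒ d ≥ 19.44 mm.
The stress limit governs.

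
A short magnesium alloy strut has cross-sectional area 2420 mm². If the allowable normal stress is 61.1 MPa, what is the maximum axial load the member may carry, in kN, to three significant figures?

148 kN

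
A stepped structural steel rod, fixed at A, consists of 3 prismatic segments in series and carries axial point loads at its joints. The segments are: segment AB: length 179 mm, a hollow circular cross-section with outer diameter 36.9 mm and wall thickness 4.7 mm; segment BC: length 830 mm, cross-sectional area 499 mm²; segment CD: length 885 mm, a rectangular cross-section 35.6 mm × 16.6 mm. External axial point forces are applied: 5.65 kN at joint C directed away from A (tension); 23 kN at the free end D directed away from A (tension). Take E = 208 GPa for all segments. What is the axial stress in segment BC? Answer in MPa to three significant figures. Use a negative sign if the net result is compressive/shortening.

57.4 MPa

Internal axial forces (sectioning from the free end, tension +): N_CD = 23 kN, N_BC = 28.65 kN, N_AB = 28.65 kN.
σ_BC = N_BC/A_BC = 28650/499 = 57.41 MPa.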